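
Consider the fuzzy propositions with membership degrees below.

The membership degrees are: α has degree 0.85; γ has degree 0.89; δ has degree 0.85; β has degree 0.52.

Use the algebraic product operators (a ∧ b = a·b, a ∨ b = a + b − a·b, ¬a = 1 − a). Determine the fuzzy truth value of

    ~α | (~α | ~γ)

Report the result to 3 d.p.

~α = 1 − 0.8500 = 0.1500
~α = 1 − 0.8500 = 0.1500
~γ = 1 − 0.8900 = 0.1100
~α | ~γ = a + b − a·b on (0.1500, 0.1100) = 0.2435
~α | (~α | ~γ) = a + b − a·b on (0.1500, 0.2435) = 0.3570

0.357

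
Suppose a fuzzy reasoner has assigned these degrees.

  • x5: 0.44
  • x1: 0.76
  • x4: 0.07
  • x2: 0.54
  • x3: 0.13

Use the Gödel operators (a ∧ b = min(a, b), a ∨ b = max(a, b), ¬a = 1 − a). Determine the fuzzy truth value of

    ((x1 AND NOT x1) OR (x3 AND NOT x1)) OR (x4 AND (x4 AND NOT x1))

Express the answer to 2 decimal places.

0.24

NOT x1 = 1 − 0.76 = 0.24
x1 AND NOT x1 = min(a, b) on (0.76, 0.24) = 0.24
NOT x1 = 1 − 0.76 = 0.24
x3 AND NOT x1 = min(a, b) on (0.13, 0.24) = 0.13
(x1 AND NOT x1) OR (x3 AND NOT x1) = max(a, b) on (0.24, 0.13) = 0.24
NOT x1 = 1 − 0.76 = 0.24
x4 AND NOT x1 = min(a, b) on (0.07, 0.24) = 0.07
x4 AND (x4 AND NOT x1) = min(a, b) on (0.07, 0.07) = 0.07
((x1 AND NOT x1) OR (x3 AND NOT x1)) OR (x4 AND (x4 AND NOT x1)) = max(a, b) on (0.24, 0.07) = 0.24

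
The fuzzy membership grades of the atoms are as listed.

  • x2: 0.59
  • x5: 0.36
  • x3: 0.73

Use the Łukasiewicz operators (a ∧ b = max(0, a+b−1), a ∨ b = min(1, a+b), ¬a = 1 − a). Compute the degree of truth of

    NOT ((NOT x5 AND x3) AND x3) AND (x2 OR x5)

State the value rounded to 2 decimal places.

0.85

NOT x5 = 1 − 0.36 = 0.64
NOT x5 AND x3 = max(0, a+b−1) on (0.64, 0.73) = 0.37
(NOT x5 AND x3) AND x3 = max(0, a+b−1) on (0.37, 0.73) = 0.10
NOT ((NOT x5 AND x3) AND x3) = 1 − 0.10 = 0.90
x2 OR x5 = min(1, a+b) on (0.59, 0.36) = 0.95
NOT ((NOT x5 AND x3) AND x3) AND (x2 OR x5) = max(0, a+b−1) on (0.90, 0.95) = 0.85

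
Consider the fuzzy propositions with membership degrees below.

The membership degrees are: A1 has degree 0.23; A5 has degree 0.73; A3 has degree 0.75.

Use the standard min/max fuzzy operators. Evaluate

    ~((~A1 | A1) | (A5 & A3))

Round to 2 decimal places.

0.23

~A1 = 1 − 0.23 = 0.77
~A1 | A1 = max(a, b) on (0.77, 0.23) = 0.77
A5 & A3 = min(a, b) on (0.73, 0.75) = 0.73
(~A1 | A1) | (A5 & A3) = max(a, b) on (0.77, 0.73) = 0.77
~((~A1 | A1) | (A5 & A3)) = 1 − 0.77 = 0.23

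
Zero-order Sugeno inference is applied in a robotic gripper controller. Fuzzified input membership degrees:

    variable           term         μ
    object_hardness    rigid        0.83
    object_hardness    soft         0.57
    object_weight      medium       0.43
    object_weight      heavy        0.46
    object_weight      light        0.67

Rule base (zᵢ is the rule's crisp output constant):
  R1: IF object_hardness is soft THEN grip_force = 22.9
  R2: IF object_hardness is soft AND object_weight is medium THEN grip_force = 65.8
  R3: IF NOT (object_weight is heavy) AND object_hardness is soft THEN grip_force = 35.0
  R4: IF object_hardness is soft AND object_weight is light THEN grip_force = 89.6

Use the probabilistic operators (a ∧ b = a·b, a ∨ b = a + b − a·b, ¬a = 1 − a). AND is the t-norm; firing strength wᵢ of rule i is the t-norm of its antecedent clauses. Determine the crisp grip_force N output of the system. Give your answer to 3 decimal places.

R1 (z=22.9): soft=0.57 → w = 0.5700
R2 (z=65.8): soft=0.57, medium=0.43; AND[a·b] → w = 0.2451
R3 (z=35.0): ¬heavy=1−0.46=0.54, soft=0.57; AND[a·b] → w = 0.3078
R4 (z=89.6): soft=0.57, light=0.67; AND[a·b] → w = 0.3819
Weighted average = (0.5700·22.9 + 0.2451·65.8 + 0.3078·35.0 + 0.3819·89.6) / (0.5700 + 0.2451 + 0.3078 + 0.3819)
  = 74.1718 / 1.5048 = 49.290

49.290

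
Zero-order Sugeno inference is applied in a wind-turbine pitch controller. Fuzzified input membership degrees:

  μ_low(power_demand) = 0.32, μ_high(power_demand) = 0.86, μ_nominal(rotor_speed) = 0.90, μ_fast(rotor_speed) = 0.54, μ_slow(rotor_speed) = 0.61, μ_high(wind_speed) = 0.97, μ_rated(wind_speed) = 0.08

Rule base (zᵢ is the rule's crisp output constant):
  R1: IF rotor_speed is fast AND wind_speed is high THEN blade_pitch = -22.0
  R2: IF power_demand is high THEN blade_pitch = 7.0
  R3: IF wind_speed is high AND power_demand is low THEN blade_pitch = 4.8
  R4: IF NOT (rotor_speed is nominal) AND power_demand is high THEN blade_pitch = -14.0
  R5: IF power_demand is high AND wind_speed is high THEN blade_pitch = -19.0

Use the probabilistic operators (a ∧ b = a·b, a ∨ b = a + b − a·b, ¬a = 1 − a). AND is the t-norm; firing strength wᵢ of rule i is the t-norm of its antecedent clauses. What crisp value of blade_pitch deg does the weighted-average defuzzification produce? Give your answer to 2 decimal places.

-8.06

R1 (z=-22.0): fast=0.54, high=0.97; AND[a·b] → w = 0.5238
R2 (z=7.0): high=0.86 → w = 0.8600
R3 (z=4.8): high=0.97, low=0.32; AND[a·b] → w = 0.3104
R4 (z=-14.0): ¬nominal=1−0.90=0.10, high=0.86; AND[a·b] → w = 0.0860
R5 (z=-19.0): high=0.86, high=0.97; AND[a·b] → w = 0.8342
Weighted average = (0.5238·-22.0 + 0.8600·7.0 + 0.3104·4.8 + 0.0860·-14.0 + 0.8342·-19.0) / (0.5238 + 0.8600 + 0.3104 + 0.0860 + 0.8342)
  = -21.0675 / 2.6144 = -8.06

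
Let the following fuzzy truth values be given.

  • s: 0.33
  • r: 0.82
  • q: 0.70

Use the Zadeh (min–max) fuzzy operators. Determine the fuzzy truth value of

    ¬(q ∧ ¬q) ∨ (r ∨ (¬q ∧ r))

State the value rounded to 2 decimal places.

0.82

¬q = 1 − 0.70 = 0.30
q ∧ ¬q = min(a, b) on (0.70, 0.30) = 0.30
¬(q ∧ ¬q) = 1 − 0.30 = 0.70
¬q = 1 − 0.70 = 0.30
¬q ∧ r = min(a, b) on (0.30, 0.82) = 0.30
r ∨ (¬q ∧ r) = max(a, b) on (0.82, 0.30) = 0.82
¬(q ∧ ¬q) ∨ (r ∨ (¬q ∧ r)) = max(a, b) on (0.70, 0.82) = 0.82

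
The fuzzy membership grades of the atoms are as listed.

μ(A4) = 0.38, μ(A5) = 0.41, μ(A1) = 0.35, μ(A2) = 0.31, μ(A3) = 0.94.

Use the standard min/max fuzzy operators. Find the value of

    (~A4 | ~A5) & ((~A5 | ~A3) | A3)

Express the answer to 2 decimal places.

0.62

~A4 = 1 − 0.38 = 0.62
~A5 = 1 − 0.41 = 0.59
~A4 | ~A5 = max(a, b) on (0.62, 0.59) = 0.62
~A5 = 1 − 0.41 = 0.59
~A3 = 1 − 0.94 = 0.06
~A5 | ~A3 = max(a, b) on (0.59, 0.06) = 0.59
(~A5 | ~A3) | A3 = max(a, b) on (0.59, 0.94) = 0.94
(~A4 | ~A5) & ((~A5 | ~A3) | A3) = min(a, b) on (0.62, 0.94) = 0.62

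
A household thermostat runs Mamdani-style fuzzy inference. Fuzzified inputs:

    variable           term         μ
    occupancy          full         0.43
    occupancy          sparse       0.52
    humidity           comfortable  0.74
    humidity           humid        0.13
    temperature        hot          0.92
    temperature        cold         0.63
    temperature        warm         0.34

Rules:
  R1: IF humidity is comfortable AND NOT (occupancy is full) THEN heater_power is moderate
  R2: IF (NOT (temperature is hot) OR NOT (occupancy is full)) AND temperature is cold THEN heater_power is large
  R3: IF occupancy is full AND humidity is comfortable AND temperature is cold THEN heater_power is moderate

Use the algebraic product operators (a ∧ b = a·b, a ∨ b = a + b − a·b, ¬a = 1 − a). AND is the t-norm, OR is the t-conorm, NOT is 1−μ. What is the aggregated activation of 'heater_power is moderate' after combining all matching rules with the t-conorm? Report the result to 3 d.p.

R1: comfortable=0.74, ¬full=1−0.43=0.57; AND[a·b] → w = 0.4218
R2: (¬hot=1−0.92=0.08 OR ¬full=1−0.43=0.57) = 0.6044; AND[a·b] with cold=0.63 → w = 0.3808
R3: full=0.43, comfortable=0.74, cold=0.63; AND[a·b] → w = 0.2005
Rules with consequent 'moderate': {R1, R3} → strengths 0.4218, 0.2005
Aggregate via t-conorm [a + b − a·b]: 0.5377

0.538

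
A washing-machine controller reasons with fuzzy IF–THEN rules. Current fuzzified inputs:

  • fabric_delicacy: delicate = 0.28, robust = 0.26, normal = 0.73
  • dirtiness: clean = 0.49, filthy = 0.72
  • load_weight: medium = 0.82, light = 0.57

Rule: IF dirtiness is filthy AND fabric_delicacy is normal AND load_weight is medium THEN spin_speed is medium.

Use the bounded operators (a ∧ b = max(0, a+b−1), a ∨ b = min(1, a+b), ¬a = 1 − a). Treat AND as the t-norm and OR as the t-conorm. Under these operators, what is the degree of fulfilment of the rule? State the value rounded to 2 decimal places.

firing strength: filthy=0.72, normal=0.73, medium=0.82; AND[max(0, a+b−1)] → w = 0.27

0.27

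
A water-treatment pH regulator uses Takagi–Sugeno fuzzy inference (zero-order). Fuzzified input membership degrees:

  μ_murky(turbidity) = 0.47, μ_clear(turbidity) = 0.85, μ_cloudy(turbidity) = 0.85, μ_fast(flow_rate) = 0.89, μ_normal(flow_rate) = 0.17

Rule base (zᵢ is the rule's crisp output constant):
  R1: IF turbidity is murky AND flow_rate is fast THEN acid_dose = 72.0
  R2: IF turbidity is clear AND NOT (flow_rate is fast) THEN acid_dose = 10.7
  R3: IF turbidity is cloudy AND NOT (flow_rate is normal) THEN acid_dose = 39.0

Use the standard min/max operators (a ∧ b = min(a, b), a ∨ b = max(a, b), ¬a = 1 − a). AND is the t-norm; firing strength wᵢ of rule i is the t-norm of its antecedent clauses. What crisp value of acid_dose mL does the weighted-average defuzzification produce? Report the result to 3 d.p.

47.792

R1 (z=72.0): murky=0.47, fast=0.89; AND[min(a, b)] → w = 0.47
R2 (z=10.7): clear=0.85, ¬fast=1−0.89=0.11; AND[min(a, b)] → w = 0.11
R3 (z=39.0): cloudy=0.85, ¬normal=1−0.17=0.83; AND[min(a, b)] → w = 0.83
Weighted average = (0.47·72.0 + 0.11·10.7 + 0.83·39.0) / (0.47 + 0.11 + 0.83)
  = 67.3870 / 1.4100 = 47.792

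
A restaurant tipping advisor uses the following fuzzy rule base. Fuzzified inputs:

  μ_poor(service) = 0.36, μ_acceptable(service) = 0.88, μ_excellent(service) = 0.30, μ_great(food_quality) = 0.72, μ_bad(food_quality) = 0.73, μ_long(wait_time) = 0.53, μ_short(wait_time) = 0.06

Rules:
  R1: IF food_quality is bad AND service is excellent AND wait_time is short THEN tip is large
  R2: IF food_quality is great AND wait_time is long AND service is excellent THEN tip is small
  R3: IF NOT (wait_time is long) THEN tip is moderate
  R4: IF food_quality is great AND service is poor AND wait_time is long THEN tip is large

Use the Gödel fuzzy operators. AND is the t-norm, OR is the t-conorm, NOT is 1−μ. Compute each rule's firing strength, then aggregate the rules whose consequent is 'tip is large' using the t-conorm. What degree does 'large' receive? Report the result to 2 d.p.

0.36

R1: bad=0.73, excellent=0.30, short=0.06; AND[min(a, b)] → w = 0.06
R2: great=0.72, long=0.53, excellent=0.30; AND[min(a, b)] → w = 0.30
R3: ¬long=1−0.53=0.47 → w = 0.47
R4: great=0.72, poor=0.36, long=0.53; AND[min(a, b)] → w = 0.36
Rules with consequent 'large': {R1, R4} → strengths 0.06, 0.36
Aggregate via t-conorm [max(a, b)]: 0.36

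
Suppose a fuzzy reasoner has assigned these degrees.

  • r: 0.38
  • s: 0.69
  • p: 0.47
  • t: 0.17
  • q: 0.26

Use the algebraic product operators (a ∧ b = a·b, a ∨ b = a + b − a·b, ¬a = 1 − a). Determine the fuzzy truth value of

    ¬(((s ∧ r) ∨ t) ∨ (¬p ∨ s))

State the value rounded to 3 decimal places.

s ∧ r = a·b on (0.6900, 0.3800) = 0.2622
(s ∧ r) ∨ t = a + b − a·b on (0.2622, 0.1700) = 0.3876
¬p = 1 − 0.4700 = 0.5300
¬p ∨ s = a + b − a·b on (0.5300, 0.6900) = 0.8543
((s ∧ r) ∨ t) ∨ (¬p ∨ s) = a + b − a·b on (0.3876, 0.8543) = 0.9108
¬(((s ∧ r) ∨ t) ∨ (¬p ∨ s)) = 1 − 0.9108 = 0.0892

0.089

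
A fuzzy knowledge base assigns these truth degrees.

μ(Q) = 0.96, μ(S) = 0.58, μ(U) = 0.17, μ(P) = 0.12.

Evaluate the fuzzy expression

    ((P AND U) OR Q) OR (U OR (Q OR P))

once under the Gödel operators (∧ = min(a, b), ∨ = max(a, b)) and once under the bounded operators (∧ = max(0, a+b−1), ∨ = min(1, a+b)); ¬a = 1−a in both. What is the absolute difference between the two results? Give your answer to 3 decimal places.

0.040

Under Gödel:
  P AND U = min(a, b) on (0.12, 0.17) = 0.12
  (P AND U) OR Q = max(a, b) on (0.12, 0.96) = 0.96
  Q OR P = max(a, b) on (0.96, 0.12) = 0.96
  U OR (Q OR P) = max(a, b) on (0.17, 0.96) = 0.96
  ((P AND U) OR Q) OR (U OR (Q OR P)) = max(a, b) on (0.96, 0.96) = 0.96
  → value = 0.9600
Under bounded:
  P AND U = max(0, a+b−1) on (0.12, 0.17) = 0.00
  (P AND U) OR Q = min(1, a+b) on (0.00, 0.96) = 0.96
  Q OR P = min(1, a+b) on (0.96, 0.12) = 1.00
  U OR (Q OR P) = min(1, a+b) on (0.17, 1.00) = 1.00
  ((P AND U) OR Q) OR (U OR (Q OR P)) = min(1, a+b) on (0.96, 1.00) = 1.00
  → value = 1.0000
|0.9600 − 1.0000| = 0.040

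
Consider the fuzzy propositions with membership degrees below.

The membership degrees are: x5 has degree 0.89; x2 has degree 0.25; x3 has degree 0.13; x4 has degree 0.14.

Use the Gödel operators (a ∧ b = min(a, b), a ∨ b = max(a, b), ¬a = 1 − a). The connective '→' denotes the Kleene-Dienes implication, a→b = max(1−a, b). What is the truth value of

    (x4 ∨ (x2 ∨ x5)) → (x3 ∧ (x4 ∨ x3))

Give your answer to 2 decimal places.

x2 ∨ x5 = max(a, b) on (0.25, 0.89) = 0.89
x4 ∨ (x2 ∨ x5) = max(a, b) on (0.14, 0.89) = 0.89
x4 ∨ x3 = max(a, b) on (0.14, 0.13) = 0.14
x3 ∧ (x4 ∨ x3) = min(a, b) on (0.13, 0.14) = 0.13
(x4 ∨ (x2 ∨ x5)) → (x3 ∧ (x4 ∨ x3))  [Kleene-Dienes: max(1−a, b)] with a=0.89, b=0.13 → 0.13

0.13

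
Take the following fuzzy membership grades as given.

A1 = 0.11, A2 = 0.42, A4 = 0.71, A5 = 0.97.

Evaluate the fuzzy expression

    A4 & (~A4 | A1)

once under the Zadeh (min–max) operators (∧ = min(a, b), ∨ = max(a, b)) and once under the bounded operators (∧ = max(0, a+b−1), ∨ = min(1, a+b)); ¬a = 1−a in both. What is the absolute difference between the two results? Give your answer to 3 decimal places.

Under Zadeh (min–max):
  ~A4 = 1 − 0.71 = 0.29
  ~A4 | A1 = max(a, b) on (0.29, 0.11) = 0.29
  A4 & (~A4 | A1) = min(a, b) on (0.71, 0.29) = 0.29
  → value = 0.2900
Under bounded:
  ~A4 = 1 − 0.71 = 0.29
  ~A4 | A1 = min(1, a+b) on (0.29, 0.11) = 0.40
  A4 & (~A4 | A1) = max(0, a+b−1) on (0.71, 0.40) = 0.11
  → value = 0.1100
|0.2900 − 0.1100| = 0.180

0.180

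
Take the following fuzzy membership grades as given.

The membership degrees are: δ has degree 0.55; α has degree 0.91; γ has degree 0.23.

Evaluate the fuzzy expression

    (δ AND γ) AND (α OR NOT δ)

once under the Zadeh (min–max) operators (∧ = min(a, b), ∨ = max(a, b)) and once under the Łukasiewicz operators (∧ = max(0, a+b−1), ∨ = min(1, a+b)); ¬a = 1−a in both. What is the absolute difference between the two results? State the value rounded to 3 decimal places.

Under Zadeh (min–max):
  δ AND γ = min(a, b) on (0.55, 0.23) = 0.23
  NOT δ = 1 − 0.55 = 0.45
  α OR NOT δ = max(a, b) on (0.91, 0.45) = 0.91
  (δ AND γ) AND (α OR NOT δ) = min(a, b) on (0.23, 0.91) = 0.23
  → value = 0.2300
Under Łukasiewicz:
  δ AND γ = max(0, a+b−1) on (0.55, 0.23) = 0.00
  NOT δ = 1 − 0.55 = 0.45
  α OR NOT δ = min(1, a+b) on (0.91, 0.45) = 1.00
  (δ AND γ) AND (α OR NOT δ) = max(0, a+b−1) on (0.00, 1.00) = 0.00
  → value = 0.0000
|0.2300 − 0.0000| = 0.230

0.230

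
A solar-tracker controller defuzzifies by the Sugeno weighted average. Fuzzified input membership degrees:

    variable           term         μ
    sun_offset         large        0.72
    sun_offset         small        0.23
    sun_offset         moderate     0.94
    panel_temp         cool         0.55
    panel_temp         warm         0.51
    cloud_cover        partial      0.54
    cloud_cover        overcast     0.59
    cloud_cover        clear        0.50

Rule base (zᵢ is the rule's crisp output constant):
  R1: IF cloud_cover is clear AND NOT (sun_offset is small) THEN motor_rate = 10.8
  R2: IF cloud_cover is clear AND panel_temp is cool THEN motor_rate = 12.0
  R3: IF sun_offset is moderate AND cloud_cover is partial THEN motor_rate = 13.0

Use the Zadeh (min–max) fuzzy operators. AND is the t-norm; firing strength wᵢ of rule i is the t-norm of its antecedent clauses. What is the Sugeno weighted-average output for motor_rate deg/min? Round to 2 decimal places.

R1 (z=10.8): clear=0.50, ¬small=1−0.23=0.77; AND[min(a, b)] → w = 0.50
R2 (z=12.0): clear=0.50, cool=0.55; AND[min(a, b)] → w = 0.50
R3 (z=13.0): moderate=0.94, partial=0.54; AND[min(a, b)] → w = 0.54
Weighted average = (0.50·10.8 + 0.50·12.0 + 0.54·13.0) / (0.50 + 0.50 + 0.54)
  = 18.4200 / 1.5400 = 11.96

11.96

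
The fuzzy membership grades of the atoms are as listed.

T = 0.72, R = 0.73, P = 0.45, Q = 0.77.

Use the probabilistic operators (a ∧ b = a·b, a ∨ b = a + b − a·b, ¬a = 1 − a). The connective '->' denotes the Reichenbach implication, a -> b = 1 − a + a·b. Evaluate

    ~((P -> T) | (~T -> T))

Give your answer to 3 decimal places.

P -> T  [Reichenbach: 1 − a + a·b] with a=0.4500, b=0.7200 → 0.8740
~T = 1 − 0.7200 = 0.2800
~T -> T  [Reichenbach: 1 − a + a·b] with a=0.2800, b=0.7200 → 0.9216
(P -> T) | (~T -> T) = a + b − a·b on (0.8740, 0.9216) = 0.9901
~((P -> T) | (~T -> T)) = 1 − 0.9901 = 0.0099

0.010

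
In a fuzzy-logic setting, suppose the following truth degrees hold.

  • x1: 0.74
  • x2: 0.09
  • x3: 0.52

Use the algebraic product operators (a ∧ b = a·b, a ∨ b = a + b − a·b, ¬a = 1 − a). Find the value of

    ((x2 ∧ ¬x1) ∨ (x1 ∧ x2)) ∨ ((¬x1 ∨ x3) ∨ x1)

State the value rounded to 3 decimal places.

0.916

¬x1 = 1 − 0.7400 = 0.2600
x2 ∧ ¬x1 = a·b on (0.0900, 0.2600) = 0.0234
x1 ∧ x2 = a·b on (0.7400, 0.0900) = 0.0666
(x2 ∧ ¬x1) ∨ (x1 ∧ x2) = a + b − a·b on (0.0234, 0.0666) = 0.0884
¬x1 = 1 − 0.7400 = 0.2600
¬x1 ∨ x3 = a + b − a·b on (0.2600, 0.5200) = 0.6448
(¬x1 ∨ x3) ∨ x1 = a + b − a·b on (0.6448, 0.7400) = 0.9076
((x2 ∧ ¬x1) ∨ (x1 ∧ x2)) ∨ ((¬x1 ∨ x3) ∨ x1) = a + b − a·b on (0.0884, 0.9076) = 0.9158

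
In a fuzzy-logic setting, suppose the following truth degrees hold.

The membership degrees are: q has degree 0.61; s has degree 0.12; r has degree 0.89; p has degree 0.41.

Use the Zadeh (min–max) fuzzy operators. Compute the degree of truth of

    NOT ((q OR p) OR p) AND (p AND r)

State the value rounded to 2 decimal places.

q OR p = max(a, b) on (0.61, 0.41) = 0.61
(q OR p) OR p = max(a, b) on (0.61, 0.41) = 0.61
NOT ((q OR p) OR p) = 1 − 0.61 = 0.39
p AND r = min(a, b) on (0.41, 0.89) = 0.41
NOT ((q OR p) OR p) AND (p AND r) = min(a, b) on (0.39, 0.41) = 0.39

0.39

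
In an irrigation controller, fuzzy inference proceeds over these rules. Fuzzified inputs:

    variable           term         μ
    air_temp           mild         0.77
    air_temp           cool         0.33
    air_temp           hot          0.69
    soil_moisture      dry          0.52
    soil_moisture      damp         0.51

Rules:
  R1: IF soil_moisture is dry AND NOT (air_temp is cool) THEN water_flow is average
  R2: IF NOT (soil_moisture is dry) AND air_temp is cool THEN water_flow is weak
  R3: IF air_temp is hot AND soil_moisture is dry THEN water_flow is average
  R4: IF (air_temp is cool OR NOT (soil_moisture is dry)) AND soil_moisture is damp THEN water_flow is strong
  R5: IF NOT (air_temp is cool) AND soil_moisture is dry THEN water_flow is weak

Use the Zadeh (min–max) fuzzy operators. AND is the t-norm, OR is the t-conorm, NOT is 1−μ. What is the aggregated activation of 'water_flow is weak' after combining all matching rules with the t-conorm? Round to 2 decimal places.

R1: dry=0.52, ¬cool=1−0.33=0.67; AND[min(a, b)] → w = 0.52
R2: ¬dry=1−0.52=0.48, cool=0.33; AND[min(a, b)] → w = 0.33
R3: hot=0.69, dry=0.52; AND[min(a, b)] → w = 0.52
R4: (cool=0.33 OR ¬dry=1−0.52=0.48) = 0.48; AND[min(a, b)] with damp=0.51 → w = 0.48
R5: ¬cool=1−0.33=0.67, dry=0.52; AND[min(a, b)] → w = 0.52
Rules with consequent 'weak': {R2, R5} → strengths 0.33, 0.52
Aggregate via t-conorm [max(a, b)]: 0.52

0.52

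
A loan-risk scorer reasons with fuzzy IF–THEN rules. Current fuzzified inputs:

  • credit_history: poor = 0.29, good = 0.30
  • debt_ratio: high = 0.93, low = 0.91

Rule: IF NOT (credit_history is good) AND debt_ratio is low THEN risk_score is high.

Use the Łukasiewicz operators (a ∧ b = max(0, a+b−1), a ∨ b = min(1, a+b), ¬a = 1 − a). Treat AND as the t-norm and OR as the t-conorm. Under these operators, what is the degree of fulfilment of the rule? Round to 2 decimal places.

firing strength: ¬good=1−0.30=0.70, low=0.91; AND[max(0, a+b−1)] → w = 0.61

0.61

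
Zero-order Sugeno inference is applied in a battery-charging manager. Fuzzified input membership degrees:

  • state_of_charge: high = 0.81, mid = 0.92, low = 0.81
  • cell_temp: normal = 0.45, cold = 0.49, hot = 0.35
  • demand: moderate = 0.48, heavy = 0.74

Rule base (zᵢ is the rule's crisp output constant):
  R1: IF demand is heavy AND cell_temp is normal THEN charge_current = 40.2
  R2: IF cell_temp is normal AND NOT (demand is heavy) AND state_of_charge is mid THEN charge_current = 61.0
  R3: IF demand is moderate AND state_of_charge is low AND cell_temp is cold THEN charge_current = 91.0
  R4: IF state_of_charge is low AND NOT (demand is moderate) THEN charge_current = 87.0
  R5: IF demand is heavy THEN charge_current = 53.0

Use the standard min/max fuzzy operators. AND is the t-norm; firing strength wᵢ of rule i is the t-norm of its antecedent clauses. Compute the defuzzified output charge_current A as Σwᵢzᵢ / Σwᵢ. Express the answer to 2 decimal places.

66.16

R1 (z=40.2): heavy=0.74, normal=0.45; AND[min(a, b)] → w = 0.45
R2 (z=61.0): normal=0.45, ¬heavy=1−0.74=0.26, mid=0.92; AND[min(a, b)] → w = 0.26
R3 (z=91.0): moderate=0.48, low=0.81, cold=0.49; AND[min(a, b)] → w = 0.48
R4 (z=87.0): low=0.81, ¬moderate=1−0.48=0.52; AND[min(a, b)] → w = 0.52
R5 (z=53.0): heavy=0.74 → w = 0.74
Weighted average = (0.45·40.2 + 0.26·61.0 + 0.48·91.0 + 0.52·87.0 + 0.74·53.0) / (0.45 + 0.26 + 0.48 + 0.52 + 0.74)
  = 162.0900 / 2.4500 = 66.16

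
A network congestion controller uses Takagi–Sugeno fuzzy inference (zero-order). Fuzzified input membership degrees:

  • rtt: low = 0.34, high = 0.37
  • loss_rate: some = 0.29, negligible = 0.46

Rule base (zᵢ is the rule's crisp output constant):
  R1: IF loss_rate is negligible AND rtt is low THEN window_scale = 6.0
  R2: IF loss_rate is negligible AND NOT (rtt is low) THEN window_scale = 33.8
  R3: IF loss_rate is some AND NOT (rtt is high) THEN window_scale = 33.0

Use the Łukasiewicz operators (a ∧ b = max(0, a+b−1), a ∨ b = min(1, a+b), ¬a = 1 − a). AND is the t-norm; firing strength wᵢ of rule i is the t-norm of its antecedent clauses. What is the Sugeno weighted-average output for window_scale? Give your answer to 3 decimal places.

33.800

R1 (z=6.0): negligible=0.46, low=0.34; AND[max(0, a+b−1)] → w = 0.00
R2 (z=33.8): negligible=0.46, ¬low=1−0.34=0.66; AND[max(0, a+b−1)] → w = 0.12
R3 (z=33.0): some=0.29, ¬high=1−0.37=0.63; AND[max(0, a+b−1)] → w = 0.00
Weighted average = (0.00·6.0 + 0.12·33.8 + 0.00·33.0) / (0.00 + 0.12 + 0.00)
  = 4.0560 / 0.1200 = 33.800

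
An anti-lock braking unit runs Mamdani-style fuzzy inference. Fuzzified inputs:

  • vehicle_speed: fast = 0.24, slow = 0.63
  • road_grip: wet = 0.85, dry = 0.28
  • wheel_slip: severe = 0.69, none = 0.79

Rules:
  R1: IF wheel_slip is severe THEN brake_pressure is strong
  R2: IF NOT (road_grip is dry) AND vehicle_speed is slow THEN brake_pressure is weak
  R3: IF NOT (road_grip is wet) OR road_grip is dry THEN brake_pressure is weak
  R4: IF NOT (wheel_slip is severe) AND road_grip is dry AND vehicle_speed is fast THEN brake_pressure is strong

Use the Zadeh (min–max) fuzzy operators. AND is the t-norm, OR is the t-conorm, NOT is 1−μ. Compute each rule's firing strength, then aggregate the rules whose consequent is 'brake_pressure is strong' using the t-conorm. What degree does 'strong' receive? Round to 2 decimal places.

R1: severe=0.69 → w = 0.69
R2: ¬dry=1−0.28=0.72, slow=0.63; AND[min(a, b)] → w = 0.63
R3: ¬wet=1−0.85=0.15, dry=0.28; OR[max(a, b)] → w = 0.28
R4: ¬severe=1−0.69=0.31, dry=0.28, fast=0.24; AND[min(a, b)] → w = 0.24
Rules with consequent 'strong': {R1, R4} → strengths 0.69, 0.24
Aggregate via t-conorm [max(a, b)]: 0.69

0.69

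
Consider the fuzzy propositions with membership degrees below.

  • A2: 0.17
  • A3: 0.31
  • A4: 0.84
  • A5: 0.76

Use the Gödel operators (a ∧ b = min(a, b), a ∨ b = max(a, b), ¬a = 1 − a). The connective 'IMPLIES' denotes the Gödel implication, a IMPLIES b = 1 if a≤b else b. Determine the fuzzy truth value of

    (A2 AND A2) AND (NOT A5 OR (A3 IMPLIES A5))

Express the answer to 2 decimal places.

0.17

A2 AND A2 = min(a, b) on (0.17, 0.17) = 0.17
NOT A5 = 1 − 0.76 = 0.24
A3 IMPLIES A5  [Gödel: 1 if a≤b else b] with a=0.31, b=0.76 → 1.00
NOT A5 OR (A3 IMPLIES A5) = max(a, b) on (0.24, 1.00) = 1.00
(A2 AND A2) AND (NOT A5 OR (A3 IMPLIES A5)) = min(a, b) on (0.17, 1.00) = 0.17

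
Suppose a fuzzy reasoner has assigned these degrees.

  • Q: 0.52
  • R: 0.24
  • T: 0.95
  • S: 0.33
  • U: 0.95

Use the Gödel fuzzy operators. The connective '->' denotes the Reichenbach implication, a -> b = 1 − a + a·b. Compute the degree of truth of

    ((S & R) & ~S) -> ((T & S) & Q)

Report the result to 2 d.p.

0.84

S & R = min(a, b) on (0.33, 0.24) = 0.24
~S = 1 − 0.33 = 0.67
(S & R) & ~S = min(a, b) on (0.24, 0.67) = 0.24
T & S = min(a, b) on (0.95, 0.33) = 0.33
(T & S) & Q = min(a, b) on (0.33, 0.52) = 0.33
((S & R) & ~S) -> ((T & S) & Q)  [Reichenbach: 1 − a + a·b] with a=0.24, b=0.33 → 0.84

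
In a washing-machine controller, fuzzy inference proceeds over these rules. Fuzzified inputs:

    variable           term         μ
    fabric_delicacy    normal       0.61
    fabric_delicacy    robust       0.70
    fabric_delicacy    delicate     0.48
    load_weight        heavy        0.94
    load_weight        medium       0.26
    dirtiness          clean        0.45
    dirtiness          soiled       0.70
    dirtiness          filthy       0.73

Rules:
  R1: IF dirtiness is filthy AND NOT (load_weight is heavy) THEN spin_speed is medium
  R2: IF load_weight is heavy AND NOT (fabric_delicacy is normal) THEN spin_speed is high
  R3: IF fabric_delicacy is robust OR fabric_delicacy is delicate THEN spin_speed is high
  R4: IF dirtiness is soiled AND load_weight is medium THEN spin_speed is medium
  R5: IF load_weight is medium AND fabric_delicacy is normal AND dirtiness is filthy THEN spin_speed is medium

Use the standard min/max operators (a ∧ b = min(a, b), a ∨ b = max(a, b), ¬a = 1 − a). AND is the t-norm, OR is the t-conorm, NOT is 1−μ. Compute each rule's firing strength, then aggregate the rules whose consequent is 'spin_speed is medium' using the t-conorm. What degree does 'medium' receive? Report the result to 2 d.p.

0.26

R1: filthy=0.73, ¬heavy=1−0.94=0.06; AND[min(a, b)] → w = 0.06
R2: heavy=0.94, ¬normal=1−0.61=0.39; AND[min(a, b)] → w = 0.39
R3: robust=0.70, delicate=0.48; OR[max(a, b)] → w = 0.70
R4: soiled=0.70, medium=0.26; AND[min(a, b)] → w = 0.26
R5: medium=0.26, normal=0.61, filthy=0.73; AND[min(a, b)] → w = 0.26
Rules with consequent 'medium': {R1, R4, R5} → strengths 0.06, 0.26, 0.26
Aggregate via t-conorm [max(a, b)]: 0.26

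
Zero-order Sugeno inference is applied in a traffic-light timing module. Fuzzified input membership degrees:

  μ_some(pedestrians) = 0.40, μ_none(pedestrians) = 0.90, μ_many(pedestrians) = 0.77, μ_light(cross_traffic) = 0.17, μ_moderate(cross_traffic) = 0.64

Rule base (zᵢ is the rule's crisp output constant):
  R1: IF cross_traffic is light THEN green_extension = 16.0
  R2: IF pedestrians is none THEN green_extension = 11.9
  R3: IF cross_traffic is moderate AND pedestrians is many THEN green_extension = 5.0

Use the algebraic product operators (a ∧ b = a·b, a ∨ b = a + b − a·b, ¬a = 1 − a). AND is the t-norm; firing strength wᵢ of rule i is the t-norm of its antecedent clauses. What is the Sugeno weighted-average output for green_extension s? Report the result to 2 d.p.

R1 (z=16.0): light=0.17 → w = 0.1700
R2 (z=11.9): none=0.90 → w = 0.9000
R3 (z=5.0): moderate=0.64, many=0.77; AND[a·b] → w = 0.4928
Weighted average = (0.1700·16.0 + 0.9000·11.9 + 0.4928·5.0) / (0.1700 + 0.9000 + 0.4928)
  = 15.8940 / 1.5628 = 10.17

10.17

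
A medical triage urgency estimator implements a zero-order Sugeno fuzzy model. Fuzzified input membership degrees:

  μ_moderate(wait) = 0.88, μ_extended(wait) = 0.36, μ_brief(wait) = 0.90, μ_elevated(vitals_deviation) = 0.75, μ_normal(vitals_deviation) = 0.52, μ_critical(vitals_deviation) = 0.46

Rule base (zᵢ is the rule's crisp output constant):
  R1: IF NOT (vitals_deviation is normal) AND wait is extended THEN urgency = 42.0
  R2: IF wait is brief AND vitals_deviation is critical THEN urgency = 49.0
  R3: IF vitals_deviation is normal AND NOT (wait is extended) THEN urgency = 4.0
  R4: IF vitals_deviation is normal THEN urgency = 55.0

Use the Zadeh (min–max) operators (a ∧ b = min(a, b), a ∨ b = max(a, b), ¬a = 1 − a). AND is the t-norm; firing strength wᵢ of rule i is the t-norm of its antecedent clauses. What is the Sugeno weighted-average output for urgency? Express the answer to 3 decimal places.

R1 (z=42.0): ¬normal=1−0.52=0.48, extended=0.36; AND[min(a, b)] → w = 0.36
R2 (z=49.0): brief=0.90, critical=0.46; AND[min(a, b)] → w = 0.46
R3 (z=4.0): normal=0.52, ¬extended=1−0.36=0.64; AND[min(a, b)] → w = 0.52
R4 (z=55.0): normal=0.52 → w = 0.52
Weighted average = (0.36·42.0 + 0.46·49.0 + 0.52·4.0 + 0.52·55.0) / (0.36 + 0.46 + 0.52 + 0.52)
  = 68.3400 / 1.8600 = 36.742

36.742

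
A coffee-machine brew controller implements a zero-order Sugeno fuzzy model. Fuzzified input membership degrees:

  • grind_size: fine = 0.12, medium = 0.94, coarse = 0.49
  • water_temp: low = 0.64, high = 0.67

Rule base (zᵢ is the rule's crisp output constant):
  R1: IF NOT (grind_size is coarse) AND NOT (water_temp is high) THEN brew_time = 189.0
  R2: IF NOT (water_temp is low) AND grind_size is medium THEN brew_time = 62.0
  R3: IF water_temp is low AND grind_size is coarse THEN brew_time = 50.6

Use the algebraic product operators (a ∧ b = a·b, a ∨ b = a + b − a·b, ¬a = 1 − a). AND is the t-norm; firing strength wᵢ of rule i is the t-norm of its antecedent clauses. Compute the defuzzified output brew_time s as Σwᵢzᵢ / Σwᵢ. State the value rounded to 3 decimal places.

83.698

R1 (z=189.0): ¬coarse=1−0.49=0.51, ¬high=1−0.67=0.33; AND[a·b] → w = 0.1683
R2 (z=62.0): ¬low=1−0.64=0.36, medium=0.94; AND[a·b] → w = 0.3384
R3 (z=50.6): low=0.64, coarse=0.49; AND[a·b] → w = 0.3136
Weighted average = (0.1683·189.0 + 0.3384·62.0 + 0.3136·50.6) / (0.1683 + 0.3384 + 0.3136)
  = 68.6577 / 0.8203 = 83.698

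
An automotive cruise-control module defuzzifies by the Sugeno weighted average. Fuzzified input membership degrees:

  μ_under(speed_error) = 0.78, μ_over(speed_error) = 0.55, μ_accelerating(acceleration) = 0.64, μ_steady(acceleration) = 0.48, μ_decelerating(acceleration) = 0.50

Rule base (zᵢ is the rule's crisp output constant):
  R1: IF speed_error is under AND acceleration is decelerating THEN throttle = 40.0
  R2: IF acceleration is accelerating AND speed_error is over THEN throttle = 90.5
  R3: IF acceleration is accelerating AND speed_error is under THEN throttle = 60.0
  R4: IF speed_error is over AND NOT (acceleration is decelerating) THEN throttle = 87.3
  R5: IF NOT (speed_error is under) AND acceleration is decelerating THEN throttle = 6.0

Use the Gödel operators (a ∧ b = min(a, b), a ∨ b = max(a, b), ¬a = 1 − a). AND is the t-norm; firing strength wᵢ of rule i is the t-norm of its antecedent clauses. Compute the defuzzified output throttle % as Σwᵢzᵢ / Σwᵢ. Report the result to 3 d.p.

R1 (z=40.0): under=0.78, decelerating=0.50; AND[min(a, b)] → w = 0.50
R2 (z=90.5): accelerating=0.64, over=0.55; AND[min(a, b)] → w = 0.55
R3 (z=60.0): accelerating=0.64, under=0.78; AND[min(a, b)] → w = 0.64
R4 (z=87.3): over=0.55, ¬decelerating=1−0.50=0.50; AND[min(a, b)] → w = 0.50
R5 (z=6.0): ¬under=1−0.78=0.22, decelerating=0.50; AND[min(a, b)] → w = 0.22
Weighted average = (0.50·40.0 + 0.55·90.5 + 0.64·60.0 + 0.50·87.3 + 0.22·6.0) / (0.50 + 0.55 + 0.64 + 0.50 + 0.22)
  = 153.1450 / 2.4100 = 63.546

63.546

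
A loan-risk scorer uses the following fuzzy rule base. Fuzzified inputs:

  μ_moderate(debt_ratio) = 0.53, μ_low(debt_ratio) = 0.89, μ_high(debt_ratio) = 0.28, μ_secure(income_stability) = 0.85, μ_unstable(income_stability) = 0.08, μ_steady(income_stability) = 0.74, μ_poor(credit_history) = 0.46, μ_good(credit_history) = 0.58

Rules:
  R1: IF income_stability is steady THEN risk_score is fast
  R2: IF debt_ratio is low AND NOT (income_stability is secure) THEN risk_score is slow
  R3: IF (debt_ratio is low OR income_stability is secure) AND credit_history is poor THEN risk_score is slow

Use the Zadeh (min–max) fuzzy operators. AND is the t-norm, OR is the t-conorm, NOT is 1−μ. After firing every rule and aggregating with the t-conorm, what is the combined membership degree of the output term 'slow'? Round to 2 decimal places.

0.46

R1: steady=0.74 → w = 0.74
R2: low=0.89, ¬secure=1−0.85=0.15; AND[min(a, b)] → w = 0.15
R3: (low=0.89 OR secure=0.85) = 0.89; AND[min(a, b)] with poor=0.46 → w = 0.46
Rules with consequent 'slow': {R2, R3} → strengths 0.15, 0.46
Aggregate via t-conorm [max(a, b)]: 0.46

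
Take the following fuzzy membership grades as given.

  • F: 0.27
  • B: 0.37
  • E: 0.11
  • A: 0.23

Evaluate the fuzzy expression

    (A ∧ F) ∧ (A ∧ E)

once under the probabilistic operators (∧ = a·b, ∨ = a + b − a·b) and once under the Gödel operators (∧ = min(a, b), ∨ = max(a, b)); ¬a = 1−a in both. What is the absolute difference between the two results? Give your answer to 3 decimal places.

0.108

Under probabilistic:
  A ∧ F = a·b on (0.2300, 0.2700) = 0.0621
  A ∧ E = a·b on (0.2300, 0.1100) = 0.0253
  (A ∧ F) ∧ (A ∧ E) = a·b on (0.0621, 0.0253) = 0.0016
  → value = 0.0016
Under Gödel:
  A ∧ F = min(a, b) on (0.23, 0.27) = 0.23
  A ∧ E = min(a, b) on (0.23, 0.11) = 0.11
  (A ∧ F) ∧ (A ∧ E) = min(a, b) on (0.23, 0.11) = 0.11
  → value = 0.1100
|0.0016 − 0.1100| = 0.108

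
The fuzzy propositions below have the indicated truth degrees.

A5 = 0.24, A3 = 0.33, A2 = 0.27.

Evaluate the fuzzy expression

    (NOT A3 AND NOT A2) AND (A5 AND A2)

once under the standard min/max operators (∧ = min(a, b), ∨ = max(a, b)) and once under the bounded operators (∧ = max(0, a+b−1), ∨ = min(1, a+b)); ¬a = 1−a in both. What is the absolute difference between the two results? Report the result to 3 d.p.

0.240

Under standard min/max:
  NOT A3 = 1 − 0.33 = 0.67
  NOT A2 = 1 − 0.27 = 0.73
  NOT A3 AND NOT A2 = min(a, b) on (0.67, 0.73) = 0.67
  A5 AND A2 = min(a, b) on (0.24, 0.27) = 0.24
  (NOT A3 AND NOT A2) AND (A5 AND A2) = min(a, b) on (0.67, 0.24) = 0.24
  → value = 0.2400
Under bounded:
  NOT A3 = 1 − 0.33 = 0.67
  NOT A2 = 1 − 0.27 = 0.73
  NOT A3 AND NOT A2 = max(0, a+b−1) on (0.67, 0.73) = 0.40
  A5 AND A2 = max(0, a+b−1) on (0.24, 0.27) = 0.00
  (NOT A3 AND NOT A2) AND (A5 AND A2) = max(0, a+b−1) on (0.40, 0.00) = 0.00
  → value = 0.0000
|0.2400 − 0.0000| = 0.240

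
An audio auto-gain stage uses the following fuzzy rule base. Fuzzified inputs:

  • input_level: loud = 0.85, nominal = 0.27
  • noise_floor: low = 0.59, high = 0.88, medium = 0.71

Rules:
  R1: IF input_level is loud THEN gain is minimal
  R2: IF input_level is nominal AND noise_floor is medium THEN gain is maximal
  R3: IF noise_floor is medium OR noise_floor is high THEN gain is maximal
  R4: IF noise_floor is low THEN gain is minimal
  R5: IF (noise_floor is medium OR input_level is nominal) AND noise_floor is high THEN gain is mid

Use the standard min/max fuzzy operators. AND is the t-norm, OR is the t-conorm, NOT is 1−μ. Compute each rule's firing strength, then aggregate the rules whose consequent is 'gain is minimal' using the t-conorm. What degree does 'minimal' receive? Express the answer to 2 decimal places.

0.85

R1: loud=0.85 → w = 0.85
R2: nominal=0.27, medium=0.71; AND[min(a, b)] → w = 0.27
R3: medium=0.71, high=0.88; OR[max(a, b)] → w = 0.88
R4: low=0.59 → w = 0.59
R5: (medium=0.71 OR nominal=0.27) = 0.71; AND[min(a, b)] with high=0.88 → w = 0.71
Rules with consequent 'minimal': {R1, R4} → strengths 0.85, 0.59
Aggregate via t-conorm [max(a, b)]: 0.85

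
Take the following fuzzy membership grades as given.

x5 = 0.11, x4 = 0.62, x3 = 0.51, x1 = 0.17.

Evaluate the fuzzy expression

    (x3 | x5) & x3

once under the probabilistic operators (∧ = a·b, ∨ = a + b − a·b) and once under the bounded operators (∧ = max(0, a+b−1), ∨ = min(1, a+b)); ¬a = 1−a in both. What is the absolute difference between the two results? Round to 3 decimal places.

0.158

Under probabilistic:
  x3 | x5 = a + b − a·b on (0.5100, 0.1100) = 0.5639
  (x3 | x5) & x3 = a·b on (0.5639, 0.5100) = 0.2876
  → value = 0.2876
Under bounded:
  x3 | x5 = min(1, a+b) on (0.51, 0.11) = 0.62
  (x3 | x5) & x3 = max(0, a+b−1) on (0.62, 0.51) = 0.13
  → value = 0.1300
|0.2876 − 0.1300| = 0.158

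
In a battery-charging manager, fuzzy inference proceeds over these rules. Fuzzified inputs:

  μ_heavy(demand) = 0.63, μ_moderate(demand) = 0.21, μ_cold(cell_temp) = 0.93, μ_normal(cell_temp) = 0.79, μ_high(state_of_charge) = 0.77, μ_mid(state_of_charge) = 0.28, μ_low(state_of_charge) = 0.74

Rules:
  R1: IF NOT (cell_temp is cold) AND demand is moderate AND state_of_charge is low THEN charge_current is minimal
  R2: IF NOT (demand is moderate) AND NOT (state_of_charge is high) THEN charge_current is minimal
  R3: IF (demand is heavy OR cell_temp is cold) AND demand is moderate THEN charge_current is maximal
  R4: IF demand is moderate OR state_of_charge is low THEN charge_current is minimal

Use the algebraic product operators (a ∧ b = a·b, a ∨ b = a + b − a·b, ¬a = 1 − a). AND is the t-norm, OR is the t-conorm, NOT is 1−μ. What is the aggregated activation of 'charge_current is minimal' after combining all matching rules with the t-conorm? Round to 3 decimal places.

R1: ¬cold=1−0.93=0.07, moderate=0.21, low=0.74; AND[a·b] → w = 0.0109
R2: ¬moderate=1−0.21=0.79, ¬high=1−0.77=0.23; AND[a·b] → w = 0.1817
R3: (heavy=0.63 OR cold=0.93) = 0.9741; AND[a·b] with moderate=0.21 → w = 0.2046
R4: moderate=0.21, low=0.74; OR[a + b − a·b] → w = 0.7946
Rules with consequent 'minimal': {R1, R2, R4} → strengths 0.0109, 0.1817, 0.7946
Aggregate via t-conorm [a + b − a·b]: 0.8337

0.834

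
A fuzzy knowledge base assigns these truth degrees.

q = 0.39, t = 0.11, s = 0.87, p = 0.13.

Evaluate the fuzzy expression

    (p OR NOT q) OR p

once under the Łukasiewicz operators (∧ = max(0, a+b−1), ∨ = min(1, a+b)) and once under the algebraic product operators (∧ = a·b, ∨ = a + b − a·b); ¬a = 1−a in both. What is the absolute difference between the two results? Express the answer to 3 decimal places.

Under Łukasiewicz:
  NOT q = 1 − 0.39 = 0.61
  p OR NOT q = min(1, a+b) on (0.13, 0.61) = 0.74
  (p OR NOT q) OR p = min(1, a+b) on (0.74, 0.13) = 0.87
  → value = 0.8700
Under algebraic product:
  NOT q = 1 − 0.3900 = 0.6100
  p OR NOT q = a + b − a·b on (0.1300, 0.6100) = 0.6607
  (p OR NOT q) OR p = a + b − a·b on (0.6607, 0.1300) = 0.7048
  → value = 0.7048
|0.8700 − 0.7048| = 0.165

0.165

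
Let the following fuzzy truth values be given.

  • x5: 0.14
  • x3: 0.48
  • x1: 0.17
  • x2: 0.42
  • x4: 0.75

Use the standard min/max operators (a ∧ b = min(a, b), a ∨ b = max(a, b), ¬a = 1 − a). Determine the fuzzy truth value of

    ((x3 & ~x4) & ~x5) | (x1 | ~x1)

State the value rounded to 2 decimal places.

0.83

~x4 = 1 − 0.75 = 0.25
x3 & ~x4 = min(a, b) on (0.48, 0.25) = 0.25
~x5 = 1 − 0.14 = 0.86
(x3 & ~x4) & ~x5 = min(a, b) on (0.25, 0.86) = 0.25
~x1 = 1 − 0.17 = 0.83
x1 | ~x1 = max(a, b) on (0.17, 0.83) = 0.83
((x3 & ~x4) & ~x5) | (x1 | ~x1) = max(a, b) on (0.25, 0.83) = 0.83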